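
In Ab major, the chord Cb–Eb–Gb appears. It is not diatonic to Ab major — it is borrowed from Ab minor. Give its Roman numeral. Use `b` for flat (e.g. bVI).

In Ab major scale degree 3 is C; Cb is its lowered form, from Ab minor. Diatonically Ab major has Cm (iii) on that degree; Cb–Eb–Gb is instead the major chord native to Ab minor, so it takes the label bIII.

bIII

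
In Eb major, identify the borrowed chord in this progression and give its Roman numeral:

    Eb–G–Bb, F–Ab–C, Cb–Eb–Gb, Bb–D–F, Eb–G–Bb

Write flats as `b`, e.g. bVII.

In Eb major the diatonic chords are Eb, Fm, Gm, Ab, Bb, Cm, Ddim. Eb–G–Bb = Eb, F–Ab–C = Fm and Bb–D–F = Bb are all diatonic. Cb–Eb–Gb doesn't fit — on degree 6 Eb major would have Cm (vi). Cb is the degree-6 chord of Eb minor, so it is the borrowed bVI.

bVI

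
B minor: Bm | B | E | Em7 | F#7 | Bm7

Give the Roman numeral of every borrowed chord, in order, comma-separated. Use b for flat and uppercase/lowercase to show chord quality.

The diatonic triads in B minor (with V from harmonic minor) are Bm, C#dim, D, Em, F#, G, A. Bm, Em7, F#7 and Bm7 all belong to that set. B (B–D#–F#) doesn't fit — on degree 1 B minor would have Bm (i). B is the degree-1 chord of B major, so it is the borrowed I. E (E–G#–B) doesn't fit — on degree 4 B minor would have Em (iv). E is the degree-4 chord of B major, so it is the borrowed IV.

I, IV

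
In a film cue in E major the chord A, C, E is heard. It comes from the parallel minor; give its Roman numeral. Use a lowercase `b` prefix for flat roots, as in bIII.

iv

The root A is the diatonic 4th degree of E major; the borrowing shows in the chord quality. A–C–E is a minor chord — the form found in E minor, not the diatonic IV (A). Borrowed into E major it is written iv.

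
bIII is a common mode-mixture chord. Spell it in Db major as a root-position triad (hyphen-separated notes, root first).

Fb-Ab-Cb

bIII is built on the lowered scale degree 3. In Db major degree 3 is F; lowered it becomes Fb. Building the major chord from the parallel minor on Fb: Fb–Ab–Cb.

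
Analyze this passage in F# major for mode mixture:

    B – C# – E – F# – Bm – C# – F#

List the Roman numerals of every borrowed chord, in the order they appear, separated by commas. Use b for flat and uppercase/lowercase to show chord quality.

bVII, iv

In F# major the diatonic chords are F#, G#m, A#m, B, C#, D#m, E#dim. B, C# and F# all belong to that set. E (E–G#–B) is not: scale degree 7 in F# major carries E#dim (vii°). In F# minor the chord on that degree is E, so here it functions as bVII, borrowed from the parallel minor. Bm (B–D–F#) is not: scale degree 4 in F# major carries B (IV). In F# minor the chord on that degree is Bm, so here it functions as iv, borrowed from the parallel minor.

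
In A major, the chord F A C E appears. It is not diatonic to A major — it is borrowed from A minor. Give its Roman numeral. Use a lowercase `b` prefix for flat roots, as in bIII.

bVImaj7

F is the lowered form of scale degree 6 in A major (the diatonic degree 6 is F#). Diatonically A major has F#m (vi) on that degree; F–A–C–E is instead the major-seventh chord native to A minor, so it takes the label bVImaj7.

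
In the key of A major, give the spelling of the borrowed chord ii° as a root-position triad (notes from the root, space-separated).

ii° is built on scale degree 2, which is B in both A major and its parallel. In A minor the chord on B is B–D–F.

B D F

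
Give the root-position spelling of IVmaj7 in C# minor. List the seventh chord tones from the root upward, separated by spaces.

The root, F#, is scale degree 4 — the same note in C# minor and C# major; only the chord quality changes. Stacking thirds in C# major on F# gives F#–A#–C#–E#.

F# A# C# E#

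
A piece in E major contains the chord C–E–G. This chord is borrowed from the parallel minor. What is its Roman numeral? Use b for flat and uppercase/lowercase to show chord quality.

C is the lowered form of scale degree 6 in E major (the diatonic degree 6 is C#). Diatonically E major has C#m (vi) on that degree; C–E–G is instead the major chord native to E minor, so it takes the label bVI.

bVI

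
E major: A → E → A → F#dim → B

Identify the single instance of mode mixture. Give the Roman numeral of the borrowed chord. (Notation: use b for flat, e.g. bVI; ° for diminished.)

ii°

In E major the diatonic chords are E, F#m, G#m, A, B, C#m, D#dim. A, E and B are all diatonic. But F#dim (F#–A–C) is foreign: the diatonic ii on degree 2 is F#m, whereas F#dim comes from E minor. It is labeled ii°.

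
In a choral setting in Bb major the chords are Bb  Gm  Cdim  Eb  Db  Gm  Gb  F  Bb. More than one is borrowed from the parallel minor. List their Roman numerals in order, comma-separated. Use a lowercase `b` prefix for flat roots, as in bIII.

In Bb major the diatonic chords are Bb, Cm, Dm, Eb, F, Gm, Adim. Of the given chords, Bb, Gm, Eb and F are diatonic. Cdim (C–Eb–Gb) is not: scale degree 2 in Bb major carries Cm (ii). In Bb minor the chord on that degree is Cdim, so here it functions as ii°, borrowed from the parallel minor. But Db (Db–F–Ab) is foreign: the diatonic iii on degree 3 is Dm, whereas Db comes from Bb minor. It is labeled bIII. Gb (Gb–Bb–Db) is not: scale degree 6 in Bb major carries Gm (vi). In Bb minor the chord on that degree is Gb, so here it functions as bVI, borrowed from the parallel minor.

ii°, bIII, bVI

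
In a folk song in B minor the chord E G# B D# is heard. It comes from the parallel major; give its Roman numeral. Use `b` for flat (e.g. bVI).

IVmaj7

The root E is the diatonic 4th degree of B minor; the borrowing shows in the chord quality. The diatonic chord on degree 4 would be Em (iv), but E–G#–B–D# is the major-seventh chord from B major. As a borrowed chord it is labeled IVmaj7.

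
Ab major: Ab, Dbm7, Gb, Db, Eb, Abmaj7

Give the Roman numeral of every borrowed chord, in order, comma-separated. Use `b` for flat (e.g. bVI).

The diatonic triads in Ab major are Ab, Bbm, Cm, Db, Eb, Fm, Gdim. Of the given chords, Ab, Db, Eb and Abmaj7 are diatonic. But Dbm7 (Db–Fb–Ab–Cb) is foreign: the diatonic IV on degree 4 is Db, whereas Dbm7 comes from Ab minor. It is labeled iv7. Gb (Gb–Bb–Db) is not: scale degree 7 in Ab major carries Gdim (vii°). In Ab minor the chord on that degree is Gb, so here it functions as bVII, borrowed from the parallel minor.

iv7, bVII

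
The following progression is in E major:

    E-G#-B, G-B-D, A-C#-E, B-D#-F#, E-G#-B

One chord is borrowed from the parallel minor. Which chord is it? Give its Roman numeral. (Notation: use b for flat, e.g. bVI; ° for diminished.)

E major has the diatonic set E, F#m, G#m, A, B, C#m, D#dim. E–G#–B = E, A–C#–E = A and B–D#–F# = B all belong to that set. But G–B–D is foreign: the diatonic iii on degree 3 is G#m, whereas G comes from E minor. It is labeled bIII.

bIII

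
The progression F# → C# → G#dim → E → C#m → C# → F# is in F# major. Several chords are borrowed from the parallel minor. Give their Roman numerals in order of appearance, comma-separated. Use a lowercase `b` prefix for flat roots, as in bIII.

ii°, bVII, v

F# major has the diatonic set F#, G#m, A#m, B, C#, D#m, E#dim. F# and C# both belong to that set. G#dim (G#–B–D) is not: scale degree 2 in F# major carries G#m (ii). In F# minor the chord on that degree is G#dim, so here it functions as ii°, borrowed from the parallel minor. E (E–G#–B) is not: scale degree 7 in F# major carries E#dim (vii°). In F# minor the chord on that degree is E, so here it functions as bVII, borrowed from the parallel minor. C#m (C#–E–G#) is not: scale degree 5 in F# major carries C# (V). In F# minor the chord on that degree is C#m, so here it functions as v, borrowed from the parallel minor.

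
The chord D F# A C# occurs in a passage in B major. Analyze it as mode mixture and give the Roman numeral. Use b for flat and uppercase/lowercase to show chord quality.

bIIImaj7

D is the lowered form of scale degree 3 in B major (the diatonic degree 3 is D#). D–F#–A–C# is a major-seventh chord — the form found in B minor, not the diatonic iii (D#m). Borrowed into B major it is written bIIImaj7.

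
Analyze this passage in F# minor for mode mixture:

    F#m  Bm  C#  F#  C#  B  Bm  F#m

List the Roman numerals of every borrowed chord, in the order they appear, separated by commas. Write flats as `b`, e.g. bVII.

I, IV

F# minor has the diatonic set F#m, G#dim, A, Bm, C#, D, E (with V from harmonic minor). F#m, Bm and C# are all diatonic. F# (F#–A#–C#) is not: scale degree 1 in F# minor carries F#m (i). In F# major the chord on that degree is F#, so here it functions as I, borrowed from the parallel major. But B (B–D#–F#) is foreign: the diatonic iv on degree 4 is Bm, whereas B comes from F# major. It is labeled IV.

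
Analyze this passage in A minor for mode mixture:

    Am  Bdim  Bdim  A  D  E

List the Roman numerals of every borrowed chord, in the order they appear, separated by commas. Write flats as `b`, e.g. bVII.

In A minor (with V from harmonic minor) the diatonic chords are Am, Bdim, C, Dm, E, F, G. Of the given chords, Am, Bdim and E are diatonic. A (A–C#–E) is not: scale degree 1 in A minor carries Am (i). In A major the chord on that degree is A, so here it functions as I, borrowed from the parallel major. But D (D–F#–A) is foreign: the diatonic iv on degree 4 is Dm, whereas D comes from A major. It is labeled IV.

I, IV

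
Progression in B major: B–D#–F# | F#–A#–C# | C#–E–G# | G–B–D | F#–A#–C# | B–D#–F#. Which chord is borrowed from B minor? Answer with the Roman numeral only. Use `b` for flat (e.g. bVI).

bVI

B major has the diatonic set B, C#m, D#m, E, F#, G#m, A#dim. Of the given chords, B–D#–F# = B, F#–A#–C# = F# and C#–E–G# = C#m are diatonic. But G–B–D is foreign: the diatonic vi on degree 6 is G#m, whereas G comes from B minor. It is labeled bVI.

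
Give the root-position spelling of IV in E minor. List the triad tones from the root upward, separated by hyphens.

The root, A, is scale degree 4 — the same note in E minor and E major; only the chord quality changes. In E major the chord on A is A–C#–E.

A-C#-E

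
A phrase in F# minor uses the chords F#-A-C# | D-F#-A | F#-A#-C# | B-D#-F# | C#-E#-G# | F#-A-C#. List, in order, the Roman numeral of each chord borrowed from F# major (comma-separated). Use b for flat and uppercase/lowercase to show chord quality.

The diatonic triads in F# minor (with V from harmonic minor) are F#m, G#dim, A, Bm, C#, D, E. F#–A–C# = F#m, D–F#–A = D and C#–E#–G# = C# are all diatonic. F#–A#–C# is not: scale degree 1 in F# minor carries F#m (i). In F# major the chord on that degree is F#, so here it functions as I, borrowed from the parallel major. But B–D#–F# is foreign: the diatonic iv on degree 4 is Bm, whereas B comes from F# major. It is labeled IV.

I, IV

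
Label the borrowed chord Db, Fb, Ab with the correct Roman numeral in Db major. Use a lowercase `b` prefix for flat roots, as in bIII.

i

Db is scale degree 1 in Db major. The diatonic chord on degree 1 would be Db (I), but Db–Fb–Ab is the minor chord from Db minor. As a borrowed chord it is labeled i.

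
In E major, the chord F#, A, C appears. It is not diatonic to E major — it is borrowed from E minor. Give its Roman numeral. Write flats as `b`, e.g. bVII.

The root F# is the diatonic 2nd degree of E major; the borrowing shows in the chord quality. The diatonic chord on degree 2 would be F#m (ii), but F#–A–C is the diminished chord from E minor. As a borrowed chord it is labeled ii°.

ii°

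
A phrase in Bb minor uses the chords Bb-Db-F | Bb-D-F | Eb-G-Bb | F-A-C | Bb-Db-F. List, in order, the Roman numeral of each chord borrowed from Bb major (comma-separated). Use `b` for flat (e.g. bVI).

I, IV

In Bb minor (with V from harmonic minor) the diatonic chords are Bbm, Cdim, Db, Ebm, F, Gb, Ab. Bb–Db–F = Bbm and F–A–C = F are both diatonic. Bb–D–F doesn't fit — on degree 1 Bb minor would have Bbm (i). Bb is the degree-1 chord of Bb major, so it is the borrowed I. Eb–G–Bb is not: scale degree 4 in Bb minor carries Ebm (iv). In Bb major the chord on that degree is Eb, so here it functions as IV, borrowed from the parallel major.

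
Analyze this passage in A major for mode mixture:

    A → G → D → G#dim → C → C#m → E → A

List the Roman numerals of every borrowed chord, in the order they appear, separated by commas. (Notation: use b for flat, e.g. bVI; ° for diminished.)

bVII, bIII

In A major the diatonic chords are A, Bm, C#m, D, E, F#m, G#dim. Of the given chords, A, D, G#dim, C#m and E are diatonic. G (G–B–D) doesn't fit — on degree 7 A major would have G#dim (vii°). G is the degree-7 chord of A minor, so it is the borrowed bVII. C (C–E–G) doesn't fit — on degree 3 A major would have C#m (iii). C is the degree-3 chord of A minor, so it is the borrowed bIII.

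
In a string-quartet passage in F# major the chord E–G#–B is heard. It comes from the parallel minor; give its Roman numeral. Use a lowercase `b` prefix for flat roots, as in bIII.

bVII

The root E is the lowered 7th scale degree — diatonically F# major has E# there. Diatonically F# major has E#dim (vii°) on that degree; E–G#–B is instead the major chord native to F# minor, so it takes the label bVII.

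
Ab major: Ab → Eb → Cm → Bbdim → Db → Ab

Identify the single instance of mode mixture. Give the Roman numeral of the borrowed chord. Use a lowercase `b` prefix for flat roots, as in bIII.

In Ab major the diatonic chords are Ab, Bbm, Cm, Db, Eb, Fm, Gdim. Ab, Eb, Cm and Db are all diatonic. Bbdim (Bb–Db–Fb) doesn't fit — on degree 2 Ab major would have Bbm (ii). Bbdim is the degree-2 chord of Ab minor, so it is the borrowed ii°.

ii°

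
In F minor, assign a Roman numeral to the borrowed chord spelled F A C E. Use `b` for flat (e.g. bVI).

The root F is the diatonic 1st degree of F minor; the borrowing shows in the chord quality. The diatonic chord on degree 1 would be Fm (i), but F–A–C–E is the major-seventh chord from F major. As a borrowed chord it is labeled Imaj7.

Imaj7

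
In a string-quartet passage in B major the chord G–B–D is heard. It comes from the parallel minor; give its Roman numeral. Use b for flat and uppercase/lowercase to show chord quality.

G is the lowered form of scale degree 6 in B major (the diatonic degree 6 is G#). Diatonically B major has G#m (vi) on that degree; G–B–D is instead the major chord native to B minor, so it takes the label bVI.

bVI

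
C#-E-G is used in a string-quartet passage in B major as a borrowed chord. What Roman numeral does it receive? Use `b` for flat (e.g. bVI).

C# is scale degree 2 in B major. Diatonically B major has C#m (ii) on that degree; C#–E–G is instead the diminished chord native to B minor, so it takes the label ii°.

ii°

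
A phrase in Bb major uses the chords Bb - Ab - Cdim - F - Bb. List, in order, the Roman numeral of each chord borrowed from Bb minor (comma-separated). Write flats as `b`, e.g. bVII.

bVII, ii°

In Bb major the diatonic chords are Bb, Cm, Dm, Eb, F, Gm, Adim. Of the given chords, Bb and F are diatonic. Ab (Ab–C–Eb) doesn't fit — on degree 7 Bb major would have Adim (vii°). Ab is the degree-7 chord of Bb minor, so it is the borrowed bVII. Cdim (C–Eb–Gb) doesn't fit — on degree 2 Bb major would have Cm (ii). Cdim is the degree-2 chord of Bb minor, so it is the borrowed ii°.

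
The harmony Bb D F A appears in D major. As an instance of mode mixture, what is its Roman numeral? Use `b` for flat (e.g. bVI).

In D major scale degree 6 is B; Bb is its lowered form, from D minor. The diatonic chord on degree 6 would be Bm (vi), but Bb–D–F–A is the major-seventh chord from D minor. As a borrowed chord it is labeled bVImaj7.

bVImaj7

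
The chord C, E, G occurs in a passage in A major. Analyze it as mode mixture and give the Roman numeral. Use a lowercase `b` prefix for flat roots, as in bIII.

The root C is the lowered 3rd scale degree — diatonically A major has C# there. C–E–G is a major chord — the form found in A minor, not the diatonic iii (C#m). Borrowed into A major it is written bIII.

bIII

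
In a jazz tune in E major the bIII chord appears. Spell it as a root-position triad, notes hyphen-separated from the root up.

Scale degree 3 in E major is G#. bIII uses the lowered form, G, taken from E minor. In E minor the chord on G is G–B–D.

G-B-D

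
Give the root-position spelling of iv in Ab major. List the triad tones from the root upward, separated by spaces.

Db Fb Ab

iv is built on scale degree 4, which is Db in both Ab major and its parallel. In Ab minor the chord on Db is Db–Fb–Ab.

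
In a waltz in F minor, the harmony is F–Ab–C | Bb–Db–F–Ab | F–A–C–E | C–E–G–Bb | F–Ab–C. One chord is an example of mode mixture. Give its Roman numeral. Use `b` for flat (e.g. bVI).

Imaj7

The diatonic triads in F minor (with V from harmonic minor) are Fm, Gdim, Ab, Bbm, C, Db, Eb. F–Ab–C = Fm, Bb–Db–F–Ab = Bbm7 and C–E–G–Bb = C7 all belong to that set. But F–A–C–E is foreign: the diatonic i on degree 1 is Fm, whereas Fmaj7 comes from F major. It is labeled Imaj7.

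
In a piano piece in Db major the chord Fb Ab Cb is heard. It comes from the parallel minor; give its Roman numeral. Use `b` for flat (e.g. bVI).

bIII

Fb is the lowered form of scale degree 3 in Db major (the diatonic degree 3 is F). Diatonically Db major has Fm (iii) on that degree; Fb–Ab–Cb is instead the major chord native to Db minor, so it takes the label bIII.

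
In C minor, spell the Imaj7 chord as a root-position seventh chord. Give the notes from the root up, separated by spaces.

C E G B

Imaj7 is built on scale degree 1, which is C in both C minor and its parallel. Stacking thirds in C major on C gives C–E–G–B.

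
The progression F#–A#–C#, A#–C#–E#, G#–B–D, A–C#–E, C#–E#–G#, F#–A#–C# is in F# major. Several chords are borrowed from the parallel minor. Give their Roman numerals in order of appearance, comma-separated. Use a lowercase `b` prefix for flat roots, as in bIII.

ii°, bIII

F# major has the diatonic set F#, G#m, A#m, B, C#, D#m, E#dim. F#–A#–C# = F#, A#–C#–E# = A#m and C#–E#–G# = C# are all diatonic. G#–B–D doesn't fit — on degree 2 F# major would have G#m (ii). G#dim is the degree-2 chord of F# minor, so it is the borrowed ii°. A–C#–E is not: scale degree 3 in F# major carries A#m (iii). In F# minor the chord on that degree is A, so here it functions as bIII, borrowed from the parallel minor.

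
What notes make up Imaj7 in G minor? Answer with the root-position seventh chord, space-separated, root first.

G B D F#

Imaj7 is built on scale degree 1, which is G in both G minor and its parallel. Building the major-seventh chord from the parallel major on G: G–B–D–F#.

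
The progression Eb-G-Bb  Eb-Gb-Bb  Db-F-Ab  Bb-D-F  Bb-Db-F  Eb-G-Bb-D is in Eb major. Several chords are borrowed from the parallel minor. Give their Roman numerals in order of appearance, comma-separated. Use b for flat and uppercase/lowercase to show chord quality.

i, bVII, v

The diatonic triads in Eb major are Eb, Fm, Gm, Ab, Bb, Cm, Ddim. Eb–G–Bb = Eb, Bb–D–F = Bb and Eb–G–Bb–D = Ebmaj7 are all diatonic. But Eb–Gb–Bb is foreign: the diatonic I on degree 1 is Eb, whereas Ebm comes from Eb minor. It is labeled i. But Db–F–Ab is foreign: the diatonic vii° on degree 7 is Ddim, whereas Db comes from Eb minor. It is labeled bVII. But Bb–Db–F is foreign: the diatonic V on degree 5 is Bb, whereas Bbm comes from Eb minor. It is labeled v.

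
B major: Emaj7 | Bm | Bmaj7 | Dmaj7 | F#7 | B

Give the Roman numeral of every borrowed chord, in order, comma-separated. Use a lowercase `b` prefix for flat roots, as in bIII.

i, bIIImaj7

B major has the diatonic set B, C#m, D#m, E, F#, G#m, A#dim. Emaj7, Bmaj7, F#7 and B all belong to that set. Bm (B–D–F#) is not: scale degree 1 in B major carries B (I). In B minor the chord on that degree is Bm, so here it functions as i, borrowed from the parallel minor. But Dmaj7 (D–F#–A–C#) is foreign: the diatonic iii on degree 3 is D#m, whereas Dmaj7 comes from B minor. It is labeled bIIImaj7.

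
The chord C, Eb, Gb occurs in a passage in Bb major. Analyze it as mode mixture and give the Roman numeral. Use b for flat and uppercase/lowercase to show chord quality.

C is scale degree 2 in Bb major. C–Eb–Gb is a diminished chord — the form found in Bb minor, not the diatonic ii (Cm). Borrowed into Bb major it is written ii°.

ii°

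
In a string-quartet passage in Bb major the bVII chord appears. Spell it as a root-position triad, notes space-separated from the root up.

Scale degree 7 in Bb major is A. bVII uses the lowered form, Ab, taken from Bb minor. Stacking thirds in Bb minor on Ab gives Ab–C–Eb.

Ab C Eb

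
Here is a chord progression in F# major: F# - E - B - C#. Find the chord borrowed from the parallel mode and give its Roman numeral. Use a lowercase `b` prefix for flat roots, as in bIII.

bVII

The diatonic triads in F# major are F#, G#m, A#m, B, C#, D#m, E#dim. Of the given chords, F#, B and C# are diatonic. But E (E–G#–B) is foreign: the diatonic vii° on degree 7 is E#dim, whereas E comes from F# minor. It is labeled bVII.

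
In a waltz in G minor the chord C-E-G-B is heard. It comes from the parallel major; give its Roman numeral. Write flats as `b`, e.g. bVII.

C is scale degree 4 in G minor. The diatonic chord on degree 4 would be Cm (iv), but C–E–G–B is the major-seventh chord from G major. As a borrowed chord it is labeled IVmaj7.

IVmaj7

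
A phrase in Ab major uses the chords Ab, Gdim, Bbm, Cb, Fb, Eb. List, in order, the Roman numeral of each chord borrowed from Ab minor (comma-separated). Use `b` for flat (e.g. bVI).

bIII, bVI

The diatonic triads in Ab major are Ab, Bbm, Cm, Db, Eb, Fm, Gdim. Of the given chords, Ab, Gdim, Bbm and Eb are diatonic. But Cb (Cb–Eb–Gb) is foreign: the diatonic iii on degree 3 is Cm, whereas Cb comes from Ab minor. It is labeled bIII. But Fb (Fb–Ab–Cb) is foreign: the diatonic vi on degree 6 is Fm, whereas Fb comes from Ab minor. It is labeled bVI.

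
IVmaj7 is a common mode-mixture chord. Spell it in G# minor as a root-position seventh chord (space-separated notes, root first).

The root, C#, is scale degree 4 — the same note in G# minor and G# major; only the chord quality changes. Stacking thirds in G# major on C# gives C#–E#–G#–B#.

C# E# G# B#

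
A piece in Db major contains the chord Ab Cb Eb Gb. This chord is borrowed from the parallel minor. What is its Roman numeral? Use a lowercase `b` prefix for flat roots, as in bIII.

v7

The root Ab is the diatonic 5th degree of Db major; the borrowing shows in the chord quality. Ab–Cb–Eb–Gb is a minor-seventh chord — the form found in Db minor, not the diatonic V (Ab). Borrowed into Db major it is written v7.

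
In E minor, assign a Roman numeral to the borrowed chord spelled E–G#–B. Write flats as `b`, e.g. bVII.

The root E is the diatonic 1st degree of E minor; the borrowing shows in the chord quality. E–G#–B is a major chord — the form found in E major, not the diatonic i (Em). Borrowed into E minor it is written I.

I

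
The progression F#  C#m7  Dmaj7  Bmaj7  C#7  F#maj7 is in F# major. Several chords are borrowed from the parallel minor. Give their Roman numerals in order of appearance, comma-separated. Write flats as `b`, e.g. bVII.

In F# major the diatonic chords are F#, G#m, A#m, B, C#, D#m, E#dim. F#, Bmaj7, C#7 and F#maj7 all belong to that set. C#m7 (C#–E–G#–B) is not: scale degree 5 in F# major carries C# (V). In F# minor the chord on that degree is C#m7, so here it functions as v7, borrowed from the parallel minor. Dmaj7 (D–F#–A–C#) doesn't fit — on degree 6 F# major would have D#m (vi). Dmaj7 is the degree-6 chord of F# minor, so it is the borrowed bVImaj7.

v7, bVImaj7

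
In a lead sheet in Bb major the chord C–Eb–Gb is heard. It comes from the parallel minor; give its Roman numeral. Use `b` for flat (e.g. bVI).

ii°

C is scale degree 2 in Bb major. C–Eb–Gb is a diminished chord — the form found in Bb minor, not the diatonic ii (Cm). Borrowed into Bb major it is written ii°.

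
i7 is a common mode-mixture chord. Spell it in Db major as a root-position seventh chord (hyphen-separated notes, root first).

i7 is built on scale degree 1, which is Db in both Db major and its parallel. Building the minor-seventh chord from the parallel minor on Db: Db–Fb–Ab–Cb.

Db-Fb-Ab-Cb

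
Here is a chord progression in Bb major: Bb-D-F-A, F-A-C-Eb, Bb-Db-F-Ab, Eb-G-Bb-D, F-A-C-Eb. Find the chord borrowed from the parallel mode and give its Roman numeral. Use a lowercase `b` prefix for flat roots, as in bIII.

i7

In Bb major the diatonic chords are Bb, Cm, Dm, Eb, F, Gm, Adim. Of the given chords, Bb–D–F–A = Bbmaj7, F–A–C–Eb = F7 and Eb–G–Bb–D = Ebmaj7 are diatonic. Bb–Db–F–Ab doesn't fit — on degree 1 Bb major would have Bb (I). Bbm7 is the degree-1 chord of Bb minor, so it is the borrowed i7.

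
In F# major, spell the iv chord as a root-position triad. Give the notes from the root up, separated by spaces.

The root, B, is scale degree 4 — the same note in F# major and F# minor; only the chord quality changes. Stacking thirds in F# minor on B gives B–D–F#.

B D F#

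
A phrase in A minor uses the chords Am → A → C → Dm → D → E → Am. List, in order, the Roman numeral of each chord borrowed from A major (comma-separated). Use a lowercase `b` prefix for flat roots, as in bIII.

A minor has the diatonic set Am, Bdim, C, Dm, E, F, G (with V from harmonic minor). Am, C, Dm and E are all diatonic. A (A–C#–E) doesn't fit — on degree 1 A minor would have Am (i). A is the degree-1 chord of A major, so it is the borrowed I. D (D–F#–A) doesn't fit — on degree 4 A minor would have Dm (iv). D is the degree-4 chord of A major, so it is the borrowed IV.

I, IV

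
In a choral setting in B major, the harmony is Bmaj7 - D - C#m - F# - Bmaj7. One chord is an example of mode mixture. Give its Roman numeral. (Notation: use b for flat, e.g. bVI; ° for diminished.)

bIII

In B major the diatonic chords are B, C#m, D#m, E, F#, G#m, A#dim. Bmaj7, C#m and F# are all diatonic. But D (D–F#–A) is foreign: the diatonic iii on degree 3 is D#m, whereas D comes from B minor. It is labeled bIII.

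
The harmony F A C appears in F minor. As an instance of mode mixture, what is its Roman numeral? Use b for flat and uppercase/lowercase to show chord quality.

F is scale degree 1 in F minor. F–A–C is a major chord — the form found in F major, not the diatonic i (Fm). Borrowed into F minor it is written I.

I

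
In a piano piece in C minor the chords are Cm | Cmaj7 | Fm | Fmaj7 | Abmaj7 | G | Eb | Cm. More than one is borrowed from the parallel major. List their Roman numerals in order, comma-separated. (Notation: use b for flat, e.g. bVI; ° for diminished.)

In C minor (with V from harmonic minor) the diatonic chords are Cm, Ddim, Eb, Fm, G, Ab, Bb. Cm, Fm, Abmaj7, G and Eb are all diatonic. But Cmaj7 (C–E–G–B) is foreign: the diatonic i on degree 1 is Cm, whereas Cmaj7 comes from C major. It is labeled Imaj7. But Fmaj7 (F–A–C–E) is foreign: the diatonic iv on degree 4 is Fm, whereas Fmaj7 comes from C major. It is labeled IVmaj7.

Imaj7, IVmaj7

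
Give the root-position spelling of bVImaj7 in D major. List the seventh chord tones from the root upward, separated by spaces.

Scale degree 6 in D major is B. bVImaj7 uses the lowered form, Bb, taken from D minor. In D minor the chord on Bb is Bb–D–F–A.

Bb D F A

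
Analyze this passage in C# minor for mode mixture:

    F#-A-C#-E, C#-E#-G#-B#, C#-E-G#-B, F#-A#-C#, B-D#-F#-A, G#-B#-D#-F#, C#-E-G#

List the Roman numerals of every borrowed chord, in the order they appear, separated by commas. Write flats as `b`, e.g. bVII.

Imaj7, IV

The diatonic triads in C# minor (with V from harmonic minor) are C#m, D#dim, E, F#m, G#, A, B. Of the given chords, F#–A–C#–E = F#m7, C#–E–G#–B = C#m7, B–D#–F#–A = B7, G#–B#–D#–F# = G#7 and C#–E–G# = C#m are diatonic. C#–E#–G#–B# doesn't fit — on degree 1 C# minor would have C#m (i). C#maj7 is the degree-1 chord of C# major, so it is the borrowed Imaj7. F#–A#–C# is not: scale degree 4 in C# minor carries F#m (iv). In C# major the chord on that degree is F#, so here it functions as IV, borrowed from the parallel major.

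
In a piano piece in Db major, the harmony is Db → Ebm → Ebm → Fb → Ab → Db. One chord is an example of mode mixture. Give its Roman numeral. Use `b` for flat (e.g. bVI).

bIII

In Db major the diatonic chords are Db, Ebm, Fm, Gb, Ab, Bbm, Cdim. Of the given chords, Db, Ebm and Ab are diatonic. Fb (Fb–Ab–Cb) is not: scale degree 3 in Db major carries Fm (iii). In Db minor the chord on that degree is Fb, so here it functions as bIII, borrowed from the parallel minor.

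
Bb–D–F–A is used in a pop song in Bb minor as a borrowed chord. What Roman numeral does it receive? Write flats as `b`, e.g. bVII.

Imaj7

Bb is scale degree 1 in Bb minor. Diatonically Bb minor has Bbm (i) on that degree; Bb–D–F–A is instead the major-seventh chord native to Bb major, so it takes the label Imaj7.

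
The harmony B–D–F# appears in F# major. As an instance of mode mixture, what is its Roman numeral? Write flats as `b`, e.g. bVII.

The root B is the diatonic 4th degree of F# major; the borrowing shows in the chord quality. B–D–F# is a minor chord — the form found in F# minor, not the diatonic IV (B). Borrowed into F# major it is written iv.

iv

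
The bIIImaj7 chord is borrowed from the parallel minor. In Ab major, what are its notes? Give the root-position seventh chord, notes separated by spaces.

bIIImaj7 is built on the lowered scale degree 3. In Ab major degree 3 is C; lowered it becomes Cb. In Ab minor the chord on Cb is Cb–Eb–Gb–Bb.

Cb Eb Gb Bb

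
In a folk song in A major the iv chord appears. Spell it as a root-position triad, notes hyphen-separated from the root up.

D-F-A

The root, D, is scale degree 4 — the same note in A major and A minor; only the chord quality changes. Building the minor chord from the parallel minor on D: D–F–A.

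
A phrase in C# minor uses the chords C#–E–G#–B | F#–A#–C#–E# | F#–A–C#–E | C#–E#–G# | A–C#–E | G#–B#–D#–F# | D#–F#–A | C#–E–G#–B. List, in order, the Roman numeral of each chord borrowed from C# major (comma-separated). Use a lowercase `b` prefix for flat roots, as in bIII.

C# minor has the diatonic set C#m, D#dim, E, F#m, G#, A, B (with V from harmonic minor). C#–E–G#–B = C#m7, F#–A–C#–E = F#m7, A–C#–E = A, G#–B#–D#–F# = G#7 and D#–F#–A = D#dim all belong to that set. But F#–A#–C#–E# is foreign: the diatonic iv on degree 4 is F#m, whereas F#maj7 comes from C# major. It is labeled IVmaj7. But C#–E#–G# is foreign: the diatonic i on degree 1 is C#m, whereas C# comes from C# major. It is labeled I.

IVmaj7, I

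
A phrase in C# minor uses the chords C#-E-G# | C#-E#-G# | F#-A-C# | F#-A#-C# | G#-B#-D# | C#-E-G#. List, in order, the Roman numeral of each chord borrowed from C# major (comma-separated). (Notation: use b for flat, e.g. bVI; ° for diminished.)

In C# minor (with V from harmonic minor) the diatonic chords are C#m, D#dim, E, F#m, G#, A, B. C#–E–G# = C#m, F#–A–C# = F#m and G#–B#–D# = G# all belong to that set. C#–E#–G# is not: scale degree 1 in C# minor carries C#m (i). In C# major the chord on that degree is C#, so here it functions as I, borrowed from the parallel major. F#–A#–C# is not: scale degree 4 in C# minor carries F#m (iv). In C# major the chord on that degree is F#, so here it functions as IV, borrowed from the parallel major.

I, IV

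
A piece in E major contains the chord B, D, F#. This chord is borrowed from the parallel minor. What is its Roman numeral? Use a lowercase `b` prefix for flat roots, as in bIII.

B is scale degree 5 in E major. The diatonic chord on degree 5 would be B (V), but B–D–F# is the minor chord from E minor. As a borrowed chord it is labeled v.

v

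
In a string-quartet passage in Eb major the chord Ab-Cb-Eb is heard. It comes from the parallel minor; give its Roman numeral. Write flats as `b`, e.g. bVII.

iv

Ab is scale degree 4 in Eb major. Ab–Cb–Eb is a minor chord — the form found in Eb minor, not the diatonic IV (Ab). Borrowed into Eb major it is written iv.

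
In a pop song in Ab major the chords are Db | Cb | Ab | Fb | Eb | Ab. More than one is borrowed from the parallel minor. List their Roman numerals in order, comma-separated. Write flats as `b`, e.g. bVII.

Ab major has the diatonic set Ab, Bbm, Cm, Db, Eb, Fm, Gdim. Db, Ab and Eb all belong to that set. Cb (Cb–Eb–Gb) doesn't fit — on degree 3 Ab major would have Cm (iii). Cb is the degree-3 chord of Ab minor, so it is the borrowed bIII. Fb (Fb–Ab–Cb) is not: scale degree 6 in Ab major carries Fm (vi). In Ab minor the chord on that degree is Fb, so here it functions as bVI, borrowed from the parallel minor.

bIII, bVI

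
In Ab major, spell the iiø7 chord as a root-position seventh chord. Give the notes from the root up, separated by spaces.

Bb Db Fb Ab

iiø7 is built on scale degree 2, which is Bb in both Ab major and its parallel. Building the half-diminished-seventh chord from the parallel minor on Bb: Bb–Db–Fb–Ab.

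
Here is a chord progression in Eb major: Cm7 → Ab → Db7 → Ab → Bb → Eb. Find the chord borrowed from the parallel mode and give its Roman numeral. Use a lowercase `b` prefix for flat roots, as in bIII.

In Eb major the diatonic chords are Eb, Fm, Gm, Ab, Bb, Cm, Ddim. Cm7, Ab, Bb and Eb all belong to that set. Db7 (Db–F–Ab–Cb) is not: scale degree 7 in Eb major carries Ddim (vii°). In Eb minor the chord on that degree is Db7, so here it functions as bVII7, borrowed from the parallel minor.

bVII7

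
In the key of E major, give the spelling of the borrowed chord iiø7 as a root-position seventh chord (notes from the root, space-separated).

F# A C E

The root, F#, is scale degree 2 — the same note in E major and E minor; only the chord quality changes. Building the half-diminished-seventh chord from the parallel minor on F#: F#–A–C–E.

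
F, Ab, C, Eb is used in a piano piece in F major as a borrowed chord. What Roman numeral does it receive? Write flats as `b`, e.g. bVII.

i7

The root F is the diatonic 1st degree of F major; the borrowing shows in the chord quality. The diatonic chord on degree 1 would be F (I), but F–Ab–C–Eb is the minor-seventh chord from F minor. As a borrowed chord it is labeled i7.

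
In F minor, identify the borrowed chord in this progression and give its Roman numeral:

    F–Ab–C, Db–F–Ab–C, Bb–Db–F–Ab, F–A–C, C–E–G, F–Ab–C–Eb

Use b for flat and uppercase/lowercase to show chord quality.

In F minor (with V from harmonic minor) the diatonic chords are Fm, Gdim, Ab, Bbm, C, Db, Eb. F–Ab–C = Fm, Db–F–Ab–C = Dbmaj7, Bb–Db–F–Ab = Bbm7, C–E–G = C and F–Ab–C–Eb = Fm7 are all diatonic. F–A–C doesn't fit — on degree 1 F minor would have Fm (i). F is the degree-1 chord of F major, so it is the borrowed I.

I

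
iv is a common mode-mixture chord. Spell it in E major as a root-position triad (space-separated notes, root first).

iv is built on scale degree 4, which is A in both E major and its parallel. In E minor the chord on A is A–C–E.

A C E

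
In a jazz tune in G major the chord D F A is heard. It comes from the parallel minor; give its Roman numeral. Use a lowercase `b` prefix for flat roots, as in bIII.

v

The root D is the diatonic 5th degree of G major; the borrowing shows in the chord quality. Diatonically G major has D (V) on that degree; D–F–A is instead the minor chord native to G minor, so it takes the label v.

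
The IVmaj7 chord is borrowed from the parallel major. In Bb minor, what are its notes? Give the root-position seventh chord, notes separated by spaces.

Eb G Bb D

IVmaj7 is built on scale degree 4, which is Eb in both Bb minor and its parallel. Stacking thirds in Bb major on Eb gives Eb–G–Bb–D.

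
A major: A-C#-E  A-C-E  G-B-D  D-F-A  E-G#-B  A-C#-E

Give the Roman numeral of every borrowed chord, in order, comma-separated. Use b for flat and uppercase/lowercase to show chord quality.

i, bVII, iv

In A major the diatonic chords are A, Bm, C#m, D, E, F#m, G#dim. A–C#–E = A and E–G#–B = E both belong to that set. A–C–E doesn't fit — on degree 1 A major would have A (I). Am is the degree-1 chord of A minor, so it is the borrowed i. But G–B–D is foreign: the diatonic vii° on degree 7 is G#dim, whereas G comes from A minor. It is labeled bVII. D–F–A doesn't fit — on degree 4 A major would have D (IV). Dm is the degree-4 chord of A minor, so it is the borrowed iv.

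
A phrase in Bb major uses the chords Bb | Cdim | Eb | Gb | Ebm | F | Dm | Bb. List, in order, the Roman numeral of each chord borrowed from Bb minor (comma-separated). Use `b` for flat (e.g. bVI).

Bb major has the diatonic set Bb, Cm, Dm, Eb, F, Gm, Adim. Of the given chords, Bb, Eb, F and Dm are diatonic. Cdim (C–Eb–Gb) doesn't fit — on degree 2 Bb major would have Cm (ii). Cdim is the degree-2 chord of Bb minor, so it is the borrowed ii°. But Gb (Gb–Bb–Db) is foreign: the diatonic vi on degree 6 is Gm, whereas Gb comes from Bb minor. It is labeled bVI. But Ebm (Eb–Gb–Bb) is foreign: the diatonic IV on degree 4 is Eb, whereas Ebm comes from Bb minor. It is labeled iv.

ii°, bVI, iv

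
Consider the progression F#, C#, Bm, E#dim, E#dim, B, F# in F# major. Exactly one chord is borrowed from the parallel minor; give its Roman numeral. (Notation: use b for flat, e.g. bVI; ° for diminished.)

iv

The diatonic triads in F# major are F#, G#m, A#m, B, C#, D#m, E#dim. Of the given chords, F#, C#, E#dim and B are diatonic. Bm (B–D–F#) doesn't fit — on degree 4 F# major would have B (IV). Bm is the degree-4 chord of F# minor, so it is the borrowed iv.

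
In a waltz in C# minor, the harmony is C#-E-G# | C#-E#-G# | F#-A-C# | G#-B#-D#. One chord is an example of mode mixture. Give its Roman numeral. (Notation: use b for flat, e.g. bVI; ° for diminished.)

The diatonic triads in C# minor (with V from harmonic minor) are C#m, D#dim, E, F#m, G#, A, B. C#–E–G# = C#m, F#–A–C# = F#m and G#–B#–D# = G# all belong to that set. C#–E#–G# is not: scale degree 1 in C# minor carries C#m (i). In C# major the chord on that degree is C#, so here it functions as I, borrowed from the parallel major.

I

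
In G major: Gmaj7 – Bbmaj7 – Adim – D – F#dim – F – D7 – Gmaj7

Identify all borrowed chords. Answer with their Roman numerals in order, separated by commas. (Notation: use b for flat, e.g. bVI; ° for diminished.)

The diatonic triads in G major are G, Am, Bm, C, D, Em, F#dim. Gmaj7, D, F#dim and D7 all belong to that set. Bbmaj7 (Bb–D–F–A) is not: scale degree 3 in G major carries Bm (iii). In G minor the chord on that degree is Bbmaj7, so here it functions as bIIImaj7, borrowed from the parallel minor. Adim (A–C–Eb) doesn't fit — on degree 2 G major would have Am (ii). Adim is the degree-2 chord of G minor, so it is the borrowed ii°. F (F–A–C) doesn't fit — on degree 7 G major would have F#dim (vii°). F is the degree-7 chord of G minor, so it is the borrowed bVII.

bIIImaj7, ii°, bVII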